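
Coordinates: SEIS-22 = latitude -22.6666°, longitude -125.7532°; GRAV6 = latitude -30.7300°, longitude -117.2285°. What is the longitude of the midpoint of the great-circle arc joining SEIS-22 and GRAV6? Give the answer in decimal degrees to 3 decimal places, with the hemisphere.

121.642°W

Bx = cos φ₂ cos Δλ = 0.850088,  By = cos φ₂ sin Δλ = 0.127421
φₘ = atan2(sin φ₁ + sin φ₂, √((cos φ₁ + Bx)² + By²)) = -26.76197°
λₘ = λ₁ + atan2(By, cos φ₁ + Bx) = -121.64221°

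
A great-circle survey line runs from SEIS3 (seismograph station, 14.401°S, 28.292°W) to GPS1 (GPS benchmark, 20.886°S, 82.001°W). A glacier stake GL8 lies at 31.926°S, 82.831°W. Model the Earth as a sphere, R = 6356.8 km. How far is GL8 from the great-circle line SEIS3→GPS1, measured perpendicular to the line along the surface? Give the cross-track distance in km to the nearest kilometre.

δ₁₃ = central angle SEIS3→GL8 = 0.916702 rad  (haversine)
θ₁₃ = bearing SEIS3→GL8 = 240.586°,  θ₁₂ = bearing SEIS3→GPS1 = 254.575°
dₓₜ = R·arcsin(sin δ₁₃ · sin(θ₁₃ − θ₁₂)) = 6356.8·arcsin(0.79360·sin(-13.989°)) = -1227.118 km
|dₓₜ| = 1227.118 km

1227 km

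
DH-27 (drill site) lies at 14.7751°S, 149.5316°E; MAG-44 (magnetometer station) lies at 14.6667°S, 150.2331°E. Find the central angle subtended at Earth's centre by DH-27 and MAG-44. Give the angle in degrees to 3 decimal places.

Δφ = 0.1084°,  Δλ = 0.7015°
a = sin²(Δφ/2) + cos φ₁ cos φ₂ sin²(Δλ/2) = 0.000036
c = 2·arcsin(√a) = 0.011992 rad = 0.6871°

0.687°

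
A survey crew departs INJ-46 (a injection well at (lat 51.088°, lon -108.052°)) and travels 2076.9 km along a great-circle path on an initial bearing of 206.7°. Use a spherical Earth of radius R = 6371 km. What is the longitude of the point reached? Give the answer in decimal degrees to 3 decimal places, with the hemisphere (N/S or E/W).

δ = d/R = 2076.9/6371 = 0.325993 rad
φ₂ = arcsin(sin φ₁ cos δ + cos φ₁ sin δ cos θ)
   = arcsin(0.77811·0.94733 + 0.62813·0.32025·-0.89337) = 33.87777°
λ₂ = λ₁ + atan2(sin θ sin δ cos φ₁, cos δ − sin φ₁ sin φ₂) = -118.03283°

118.033°W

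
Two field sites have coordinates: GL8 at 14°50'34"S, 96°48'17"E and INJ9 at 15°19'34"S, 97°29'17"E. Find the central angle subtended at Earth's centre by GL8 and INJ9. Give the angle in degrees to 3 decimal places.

0.818°

GL8: φ = -14.84278°, λ = +96.80472°
INJ9: φ = -15.32611°, λ = +97.48806°
Δφ = -0.4833°,  Δλ = 0.6833°
a = sin²(Δφ/2) + cos φ₁ cos φ₂ sin²(Δλ/2) = 0.000051
c = 2·arcsin(√a) = 0.014275 rad = 0.8179°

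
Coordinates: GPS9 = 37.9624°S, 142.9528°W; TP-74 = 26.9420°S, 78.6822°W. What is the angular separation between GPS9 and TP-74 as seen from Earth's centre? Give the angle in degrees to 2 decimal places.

Δφ = 11.0204°,  Δλ = 64.2706°
a = sin²(Δφ/2) + cos φ₁ cos φ₂ sin²(Δλ/2) = 0.208083
c = 2·arcsin(√a) = 0.947353 rad = 54.2793°

54.28°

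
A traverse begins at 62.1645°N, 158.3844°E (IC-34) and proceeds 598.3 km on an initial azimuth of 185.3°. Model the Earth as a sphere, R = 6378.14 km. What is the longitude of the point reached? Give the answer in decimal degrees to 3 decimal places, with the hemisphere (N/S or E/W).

157.479°E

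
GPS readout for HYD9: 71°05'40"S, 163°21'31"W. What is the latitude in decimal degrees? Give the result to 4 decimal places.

71° + 5′/60 + 40″/3600 = 71 + 0.08333 + 0.01111 = 71.0944°

71.0944°S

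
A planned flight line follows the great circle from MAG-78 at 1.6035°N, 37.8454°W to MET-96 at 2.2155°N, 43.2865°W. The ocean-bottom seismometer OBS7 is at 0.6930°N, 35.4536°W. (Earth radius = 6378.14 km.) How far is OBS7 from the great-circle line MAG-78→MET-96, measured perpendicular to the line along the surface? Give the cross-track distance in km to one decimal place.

δ₁₃ = central angle MAG-78→OBS7 = 0.044659 rad  (haversine)
θ₁₃ = bearing MAG-78→OBS7 = 110.817°,  θ₁₂ = bearing MAG-78→MET-96 = 276.507°
dₓₜ = R·arcsin(sin δ₁₃ · sin(θ₁₃ − θ₁₂)) = 6378.14·arcsin(0.04464·sin(-165.689°)) = -70.384 km
|dₓₜ| = 70.384 km

70.4 km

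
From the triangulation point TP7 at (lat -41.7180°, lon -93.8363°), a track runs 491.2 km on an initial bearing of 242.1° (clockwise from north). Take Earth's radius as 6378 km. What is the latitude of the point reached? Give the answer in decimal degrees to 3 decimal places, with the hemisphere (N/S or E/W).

δ = d/R = 491.2/6378 = 0.077015 rad
φ₂ = arcsin(sin φ₁ cos δ + cos φ₁ sin δ cos θ)
   = arcsin(-0.66546·0.99704 + 0.74643·0.07694·-0.46793) = -43.65902°
λ₂ = λ₁ + atan2(sin θ sin δ cos φ₁, cos δ − sin φ₁ sin φ₂) = -99.22930°

43.659°S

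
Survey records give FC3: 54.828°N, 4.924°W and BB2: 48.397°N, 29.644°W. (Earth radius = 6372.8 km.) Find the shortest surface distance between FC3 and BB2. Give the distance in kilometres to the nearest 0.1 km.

1838.8 km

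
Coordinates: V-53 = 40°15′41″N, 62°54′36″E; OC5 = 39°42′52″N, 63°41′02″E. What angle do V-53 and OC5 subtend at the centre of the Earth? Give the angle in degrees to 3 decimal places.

V-53: φ = +40.26139°, λ = +62.91000°
OC5: φ = +39.71444°, λ = +63.68389°
Δφ = -0.5469°,  Δλ = 0.7739°
a = sin²(Δφ/2) + cos φ₁ cos φ₂ sin²(Δλ/2) = 0.000050
c = 2·arcsin(√a) = 0.014079 rad = 0.8067°

0.807°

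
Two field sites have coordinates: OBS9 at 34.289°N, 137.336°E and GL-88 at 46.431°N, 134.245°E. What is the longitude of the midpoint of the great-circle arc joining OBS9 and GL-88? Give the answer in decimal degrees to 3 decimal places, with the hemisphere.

Bx = cos φ₂ cos Δλ = 0.688225,  By = cos φ₂ sin Δλ = -0.037165
φₘ = atan2(sin φ₁ + sin φ₂, √((cos φ₁ + Bx)² + By²)) = 40.37020°
λₘ = λ₁ + atan2(By, cos φ₁ + Bx) = 135.93023°

135.930°E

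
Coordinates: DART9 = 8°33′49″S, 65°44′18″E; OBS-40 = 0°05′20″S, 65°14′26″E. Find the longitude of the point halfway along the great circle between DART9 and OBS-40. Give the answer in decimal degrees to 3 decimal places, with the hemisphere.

65.488°E

DART9: φ = -8.56361°, λ = +65.73833°
OBS-40: φ = -0.08889°, λ = +65.24056°
Bx = cos φ₂ cos Δλ = 0.999961,  By = cos φ₂ sin Δλ = -0.008688
φₘ = atan2(sin φ₁ + sin φ₂, √((cos φ₁ + Bx)² + By²)) = -4.32629°
λₘ = λ₁ + atan2(By, cos φ₁ + Bx) = 65.48805°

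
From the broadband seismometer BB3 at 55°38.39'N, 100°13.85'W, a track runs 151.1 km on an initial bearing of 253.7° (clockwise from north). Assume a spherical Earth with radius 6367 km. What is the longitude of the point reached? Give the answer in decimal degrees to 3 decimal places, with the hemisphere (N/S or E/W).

BB3: φ = +55.63983°, λ = -100.23083°
δ = d/R = 151.1/6367 = 0.023732 rad
φ₂ = arcsin(sin φ₁ cos δ + cos φ₁ sin δ cos θ)
   = arcsin(0.82551·0.99972 + 0.56439·0.02373·-0.28067) = 55.23671°
λ₂ = λ₁ + atan2(sin θ sin δ cos φ₁, cos δ − sin φ₁ sin φ₂) = -102.52008°

102.520°W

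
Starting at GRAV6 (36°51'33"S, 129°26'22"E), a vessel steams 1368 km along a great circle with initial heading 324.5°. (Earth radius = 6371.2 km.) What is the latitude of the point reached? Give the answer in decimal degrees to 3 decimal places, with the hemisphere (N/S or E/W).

GRAV6: φ = -36.85917°, λ = +129.43944°
δ = d/R = 1368/6371.2 = 0.214716 rad
φ₂ = arcsin(sin φ₁ cos δ + cos φ₁ sin δ cos θ)
   = arcsin(-0.59985·0.97704 + 0.80011·0.21307·0.81412) = -26.56964°
λ₂ = λ₁ + atan2(sin θ sin δ cos φ₁, cos δ − sin φ₁ sin φ₂) = 121.48762°

26.570°S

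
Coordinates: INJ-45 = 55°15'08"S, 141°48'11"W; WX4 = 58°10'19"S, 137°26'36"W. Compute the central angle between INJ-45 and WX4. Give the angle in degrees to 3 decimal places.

INJ-45: φ = -55.25222°, λ = -141.80306°
WX4: φ = -58.17194°, λ = -137.44333°
Δφ = -2.9197°,  Δλ = 4.3597°
a = sin²(Δφ/2) + cos φ₁ cos φ₂ sin²(Δλ/2) = 0.001084
c = 2·arcsin(√a) = 0.065858 rad = 3.7734°

3.773°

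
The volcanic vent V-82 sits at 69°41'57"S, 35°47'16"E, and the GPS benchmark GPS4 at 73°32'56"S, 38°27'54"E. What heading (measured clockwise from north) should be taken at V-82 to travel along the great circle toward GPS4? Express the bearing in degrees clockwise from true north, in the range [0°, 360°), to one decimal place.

168.9°

V-82: φ = -69.69917°, λ = +35.78778°
GPS4: φ = -73.54889°, λ = +38.46500°
Δλ = 2.6772°
y = sin Δλ · cos φ₂ = 0.013228
x = cos φ₁ sin φ₂ − sin φ₁ cos φ₂ cos Δλ = -0.067430
θ = atan2(y, x) = 168.9010° → 168.9010° (mod 360°)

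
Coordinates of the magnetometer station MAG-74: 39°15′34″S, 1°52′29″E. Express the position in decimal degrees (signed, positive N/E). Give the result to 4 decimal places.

lat: 39.2594° S → -39.2594°
lon: 1.8747° E → +1.8747°

-39.2594°, +1.8747°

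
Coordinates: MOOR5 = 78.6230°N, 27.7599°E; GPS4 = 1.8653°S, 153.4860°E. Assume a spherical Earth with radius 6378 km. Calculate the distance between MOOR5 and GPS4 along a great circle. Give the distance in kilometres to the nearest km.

10960 km

Δφ = -80.4883°,  Δλ = 125.7261°
a = sin²(Δφ/2) + cos φ₁ cos φ₂ sin²(Δλ/2) = 0.573517
c = 2·arcsin(√a) = 1.718365 rad = 98.4551°
d = R·c = 6378 × 1.718365 = 10959.7 km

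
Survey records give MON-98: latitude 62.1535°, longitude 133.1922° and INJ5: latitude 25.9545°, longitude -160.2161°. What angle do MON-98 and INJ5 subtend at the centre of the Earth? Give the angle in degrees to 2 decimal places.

Δφ = -36.1990°,  Δλ = 66.5917°
a = sin²(Δφ/2) + cos φ₁ cos φ₂ sin²(Δλ/2) = 0.223084
c = 2·arcsin(√a) = 0.983836 rad = 56.3696°

56.37°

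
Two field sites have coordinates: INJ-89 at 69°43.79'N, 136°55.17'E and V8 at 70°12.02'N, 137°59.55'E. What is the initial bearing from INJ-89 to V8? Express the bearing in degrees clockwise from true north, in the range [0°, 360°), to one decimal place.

INJ-89: φ = +69.72983°, λ = +136.91950°
V8: φ = +70.20033°, λ = +137.99250°
Δλ = 1.0730°
y = sin Δλ · cos φ₂ = 0.006343
x = cos φ₁ sin φ₂ − sin φ₁ cos φ₂ cos Δλ = 0.008267
θ = atan2(y, x) = 37.4974° → 37.4974° (mod 360°)

37.5°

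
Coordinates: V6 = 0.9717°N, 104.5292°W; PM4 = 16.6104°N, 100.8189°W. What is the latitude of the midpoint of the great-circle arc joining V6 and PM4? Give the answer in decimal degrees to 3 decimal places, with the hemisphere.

8.796°N

Bx = cos φ₂ cos Δλ = 0.956262,  By = cos φ₂ sin Δλ = 0.062011
φₘ = atan2(sin φ₁ + sin φ₂, √((cos φ₁ + Bx)² + By²)) = 8.79559°
λₘ = λ₁ + atan2(By, cos φ₁ + Bx) = -102.71346°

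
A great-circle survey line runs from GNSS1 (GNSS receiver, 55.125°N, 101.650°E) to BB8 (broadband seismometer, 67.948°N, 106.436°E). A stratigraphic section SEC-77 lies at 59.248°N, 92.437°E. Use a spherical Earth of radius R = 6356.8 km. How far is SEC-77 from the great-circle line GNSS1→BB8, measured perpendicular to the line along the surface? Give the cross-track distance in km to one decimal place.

δ₁₃ = central angle GNSS1→SEC-77 = 0.112839 rad  (haversine)
θ₁₃ = bearing GNSS1→SEC-77 = 313.360°,  θ₁₂ = bearing GNSS1→BB8 = 7.996°
dₓₜ = R·arcsin(sin δ₁₃ · sin(θ₁₃ − θ₁₂)) = 6356.8·arcsin(0.11260·sin(305.365°)) = -584.525 km
|dₓₜ| = 584.525 km

584.5 km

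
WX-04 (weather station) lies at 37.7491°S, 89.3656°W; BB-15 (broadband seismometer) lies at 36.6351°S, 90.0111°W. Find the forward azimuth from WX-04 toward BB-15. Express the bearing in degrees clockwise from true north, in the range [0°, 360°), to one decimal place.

335.0°

Δλ = -0.6455°
y = sin Δλ · cos φ₂ = -0.009040
x = cos φ₁ sin φ₂ − sin φ₁ cos φ₂ cos Δλ = 0.019411
θ = atan2(y, x) = -24.9734° → 335.0266° (mod 360°)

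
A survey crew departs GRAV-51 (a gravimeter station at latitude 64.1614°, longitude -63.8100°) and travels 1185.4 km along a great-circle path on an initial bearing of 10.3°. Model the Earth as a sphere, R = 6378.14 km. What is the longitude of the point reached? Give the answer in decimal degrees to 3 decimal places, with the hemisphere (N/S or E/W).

δ = d/R = 1185.4/6378.14 = 0.185854 rad
φ₂ = arcsin(sin φ₁ cos δ + cos φ₁ sin δ cos θ)
   = arcsin(0.90003·0.98278 + 0.43584·0.18479·0.98389) = 74.52877°
λ₂ = λ₁ + atan2(sin θ sin δ cos φ₁, cos δ − sin φ₁ sin φ₂) = -56.69511°

56.695°W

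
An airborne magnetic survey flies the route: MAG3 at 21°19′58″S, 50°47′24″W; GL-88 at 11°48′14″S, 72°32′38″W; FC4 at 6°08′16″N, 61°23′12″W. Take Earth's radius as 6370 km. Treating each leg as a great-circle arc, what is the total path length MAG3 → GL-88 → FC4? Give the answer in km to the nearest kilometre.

MAG3: φ = -21.33278°, λ = -50.79000°
GL-88: φ = -11.80389°, λ = -72.54389°
FC4: φ = +6.13778°, λ = -61.38667°
MAG3→GL-88: c = 0.399466 rad, d = 2544.60 km
GL-88→FC4: c = 0.368201 rad, d = 2345.44 km
Total = 2544.60 + 2345.44 = 4890.04 km

4890 km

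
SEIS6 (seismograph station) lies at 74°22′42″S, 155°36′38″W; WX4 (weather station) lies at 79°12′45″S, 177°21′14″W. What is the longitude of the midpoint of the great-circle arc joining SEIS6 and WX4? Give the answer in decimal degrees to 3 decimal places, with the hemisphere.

SEIS6: φ = -74.37833°, λ = -155.61056°
WX4: φ = -79.21250°, λ = -177.35389°
Bx = cos φ₂ cos Δλ = 0.173851,  By = cos φ₂ sin Δλ = -0.069336
φₘ = atan2(sin φ₁ + sin φ₂, √((cos φ₁ + Bx)² + By²)) = -77.01684°
λₘ = λ₁ + atan2(By, cos φ₁ + Bx) = -164.50335°

164.503°W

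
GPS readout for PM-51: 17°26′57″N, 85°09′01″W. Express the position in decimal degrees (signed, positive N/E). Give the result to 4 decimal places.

lat: 17.4492° N → +17.4492°
lon: 85.1503° W → -85.1503°

+17.4492°, -85.1503°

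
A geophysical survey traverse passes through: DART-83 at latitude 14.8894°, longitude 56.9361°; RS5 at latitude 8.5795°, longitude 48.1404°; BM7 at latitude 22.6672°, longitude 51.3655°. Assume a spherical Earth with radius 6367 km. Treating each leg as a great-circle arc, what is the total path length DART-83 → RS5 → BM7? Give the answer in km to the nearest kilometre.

2789 km

DART-83→RS5: c = 0.186259 rad, d = 1185.91 km
RS5→BM7: c = 0.251745 rad, d = 1602.86 km
Total = 1185.91 + 1602.86 = 2788.77 km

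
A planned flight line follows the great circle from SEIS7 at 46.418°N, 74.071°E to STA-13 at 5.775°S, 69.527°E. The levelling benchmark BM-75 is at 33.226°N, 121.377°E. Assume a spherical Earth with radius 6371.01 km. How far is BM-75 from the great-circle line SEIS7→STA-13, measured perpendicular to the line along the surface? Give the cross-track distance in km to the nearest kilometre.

4221 km

δ₁₃ = central angle SEIS7→BM-75 = 0.663299 rad  (haversine)
θ₁₃ = bearing SEIS7→BM-75 = 93.086°,  θ₁₂ = bearing SEIS7→STA-13 = 185.714°
dₓₜ = R·arcsin(sin δ₁₃ · sin(θ₁₃ − θ₁₂)) = 6371.01·arcsin(0.61572·sin(-92.628°)) = -4220.652 km
|dₓₜ| = 4220.652 km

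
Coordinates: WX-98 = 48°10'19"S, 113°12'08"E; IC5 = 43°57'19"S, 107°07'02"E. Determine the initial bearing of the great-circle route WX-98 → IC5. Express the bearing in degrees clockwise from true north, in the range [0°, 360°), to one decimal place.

312.7°

WX-98: φ = -48.17194°, λ = +113.20222°
IC5: φ = -43.95528°, λ = +107.11722°
Δλ = -6.0850°
y = sin Δλ · cos φ₂ = -0.076310
x = cos φ₁ sin φ₂ − sin φ₁ cos φ₂ cos Δλ = 0.070506
θ = atan2(y, x) = -47.2639° → 312.7361° (mod 360°)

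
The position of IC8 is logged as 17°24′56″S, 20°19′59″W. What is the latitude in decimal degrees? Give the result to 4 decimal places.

17° + 24′/60 + 56″/3600 = 17 + 0.40000 + 0.01556 = 17.4156°

17.4156°S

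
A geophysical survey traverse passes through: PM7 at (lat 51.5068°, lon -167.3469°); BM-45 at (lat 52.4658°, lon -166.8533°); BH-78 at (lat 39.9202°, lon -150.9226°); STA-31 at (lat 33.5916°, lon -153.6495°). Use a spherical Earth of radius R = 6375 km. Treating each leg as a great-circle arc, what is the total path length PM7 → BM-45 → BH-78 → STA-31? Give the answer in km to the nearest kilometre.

2707 km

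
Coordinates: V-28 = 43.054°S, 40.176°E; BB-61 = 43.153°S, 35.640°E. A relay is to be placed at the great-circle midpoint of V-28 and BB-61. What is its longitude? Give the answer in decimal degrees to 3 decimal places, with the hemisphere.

Bx = cos φ₂ cos Δλ = 0.727245,  By = cos φ₂ sin Δλ = -0.057695
φₘ = atan2(sin φ₁ + sin φ₂, √((cos φ₁ + Bx)² + By²)) = -43.12590°
λₘ = λ₁ + atan2(By, cos φ₁ + Bx) = 37.90983°

37.910°E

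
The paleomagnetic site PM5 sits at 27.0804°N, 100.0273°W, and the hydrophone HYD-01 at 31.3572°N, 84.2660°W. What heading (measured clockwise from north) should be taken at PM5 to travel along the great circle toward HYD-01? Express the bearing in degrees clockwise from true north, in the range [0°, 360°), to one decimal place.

Δλ = 15.7613°
y = sin Δλ · cos φ₂ = 0.231956
x = cos φ₁ sin φ₂ − sin φ₁ cos φ₂ cos Δλ = 0.089191
θ = atan2(y, x) = 68.9674° → 68.9674° (mod 360°)

69.0°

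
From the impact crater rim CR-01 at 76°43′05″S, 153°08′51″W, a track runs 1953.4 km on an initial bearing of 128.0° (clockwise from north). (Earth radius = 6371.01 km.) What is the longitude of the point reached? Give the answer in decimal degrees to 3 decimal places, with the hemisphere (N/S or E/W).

CR-01: φ = -76.71806°, λ = -153.14750°
δ = d/R = 1953.4/6371.01 = 0.306608 rad
φ₂ = arcsin(sin φ₁ cos δ + cos φ₁ sin δ cos θ)
   = arcsin(-0.97325·0.95336 + 0.22974·0.30183·-0.61566) = -76.06112°
λ₂ = λ₁ + atan2(sin θ sin δ cos φ₁, cos δ − sin φ₁ sin φ₂) = -72.26632°

72.266°W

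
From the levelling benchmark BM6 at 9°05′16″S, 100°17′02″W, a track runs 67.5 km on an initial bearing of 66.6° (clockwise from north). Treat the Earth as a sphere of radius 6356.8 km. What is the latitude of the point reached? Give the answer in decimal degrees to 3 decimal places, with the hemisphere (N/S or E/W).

BM6: φ = -9.08778°, λ = -100.28389°
δ = d/R = 67.5/6356.8 = 0.010619 rad
φ₂ = arcsin(sin φ₁ cos δ + cos φ₁ sin δ cos θ)
   = arcsin(-0.15795·0.99994 + 0.98745·0.01062·0.39715) = -8.84572°
λ₂ = λ₁ + atan2(sin θ sin δ cos φ₁, cos δ − sin φ₁ sin φ₂) = -99.71881°

8.846°S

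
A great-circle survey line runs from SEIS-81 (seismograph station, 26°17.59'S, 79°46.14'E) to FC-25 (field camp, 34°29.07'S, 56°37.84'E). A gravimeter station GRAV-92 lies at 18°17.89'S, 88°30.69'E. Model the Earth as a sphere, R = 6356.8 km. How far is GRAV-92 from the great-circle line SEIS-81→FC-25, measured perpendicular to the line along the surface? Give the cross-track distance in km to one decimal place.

323.8 km

SEIS-81: φ = -26.29317°, λ = +79.76900°
FC-25: φ = -34.48450°, λ = +56.63067°
GRAV-92: φ = -18.29817°, λ = +88.51150°
δ₁₃ = central angle SEIS-81→GRAV-92 = 0.198363 rad  (haversine)
θ₁₃ = bearing SEIS-81→GRAV-92 = 47.079°,  θ₁₂ = bearing SEIS-81→FC-25 = 242.051°
dₓₜ = R·arcsin(sin δ₁₃ · sin(θ₁₃ − θ₁₂)) = 6356.8·arcsin(0.19707·sin(-194.973°)) = 323.787 km
|dₓₜ| = 323.787 km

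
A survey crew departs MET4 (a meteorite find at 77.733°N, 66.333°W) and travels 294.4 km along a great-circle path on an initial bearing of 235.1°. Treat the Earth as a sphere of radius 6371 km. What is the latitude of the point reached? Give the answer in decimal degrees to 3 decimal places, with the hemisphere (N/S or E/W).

76.051°N

δ = d/R = 294.4/6371 = 0.046209 rad
φ₂ = arcsin(sin φ₁ cos δ + cos φ₁ sin δ cos θ)
   = arcsin(0.97717·0.99893 + 0.21247·0.04619·-0.57215) = 76.05076°
λ₂ = λ₁ + atan2(sin θ sin δ cos φ₁, cos δ − sin φ₁ sin φ₂) = -75.37507°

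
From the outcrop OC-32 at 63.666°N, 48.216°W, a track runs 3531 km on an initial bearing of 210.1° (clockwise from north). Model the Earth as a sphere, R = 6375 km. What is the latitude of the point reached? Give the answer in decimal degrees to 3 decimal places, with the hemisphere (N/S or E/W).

δ = d/R = 3531/6375 = 0.553882 rad
φ₂ = arcsin(sin φ₁ cos δ + cos φ₁ sin δ cos θ)
   = arcsin(0.89622·0.85049 + 0.44360·0.52599·-0.86515) = 34.08072°
λ₂ = λ₁ + atan2(sin θ sin δ cos φ₁, cos δ − sin φ₁ sin φ₂) = -66.78779°

34.081°N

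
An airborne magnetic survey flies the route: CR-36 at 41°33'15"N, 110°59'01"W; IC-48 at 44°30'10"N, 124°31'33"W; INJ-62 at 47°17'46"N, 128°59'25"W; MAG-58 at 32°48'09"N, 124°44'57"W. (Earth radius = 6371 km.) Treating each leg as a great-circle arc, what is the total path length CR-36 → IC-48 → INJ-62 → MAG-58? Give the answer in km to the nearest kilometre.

3262 km

CR-36: φ = +41.55417°, λ = -110.98361°
IC-48: φ = +44.50278°, λ = -124.52583°
INJ-62: φ = +47.29611°, λ = -128.99028°
MAG-58: φ = +32.80250°, λ = -124.74917°
CR-36→IC-48: c = 0.180035 rad, d = 1147.00 km
IC-48→INJ-62: c = 0.072897 rad, d = 464.43 km
INJ-62→MAG-58: c = 0.259125 rad, d = 1650.89 km
Total = 1147.00 + 464.43 + 1650.89 = 3262.32 km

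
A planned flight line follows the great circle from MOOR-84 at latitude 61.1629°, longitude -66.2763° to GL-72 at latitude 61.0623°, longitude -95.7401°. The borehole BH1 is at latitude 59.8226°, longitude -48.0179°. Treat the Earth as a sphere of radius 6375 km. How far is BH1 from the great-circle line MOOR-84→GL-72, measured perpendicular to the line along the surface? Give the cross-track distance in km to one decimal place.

210.9 km

δ₁₃ = central angle MOOR-84→BH1 = 0.158154 rad  (haversine)
θ₁₃ = bearing MOOR-84→BH1 = 90.444°,  θ₁₂ = bearing MOOR-84→GL-72 = 282.569°
dₓₜ = R·arcsin(sin δ₁₃ · sin(θ₁₃ − θ₁₂)) = 6375·arcsin(0.15750·sin(-192.125°)) = 210.929 km
|dₓₜ| = 210.929 km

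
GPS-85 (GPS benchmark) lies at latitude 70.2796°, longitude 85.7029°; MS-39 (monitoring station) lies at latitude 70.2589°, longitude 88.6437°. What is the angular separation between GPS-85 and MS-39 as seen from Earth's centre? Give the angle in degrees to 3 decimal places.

Δφ = -0.0207°,  Δλ = 2.9408°
a = sin²(Δφ/2) + cos φ₁ cos φ₂ sin²(Δλ/2) = 0.000075
c = 2·arcsin(√a) = 0.017330 rad = 0.9929°

0.993°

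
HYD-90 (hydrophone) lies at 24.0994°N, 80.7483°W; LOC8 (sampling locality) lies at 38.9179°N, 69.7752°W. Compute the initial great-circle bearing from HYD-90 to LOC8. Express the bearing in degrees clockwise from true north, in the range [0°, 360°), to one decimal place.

Δλ = 10.9731°
y = sin Δλ · cos φ₂ = 0.148100
x = cos φ₁ sin φ₂ − sin φ₁ cos φ₂ cos Δλ = 0.261566
θ = atan2(y, x) = 29.5187° → 29.5187° (mod 360°)

29.5°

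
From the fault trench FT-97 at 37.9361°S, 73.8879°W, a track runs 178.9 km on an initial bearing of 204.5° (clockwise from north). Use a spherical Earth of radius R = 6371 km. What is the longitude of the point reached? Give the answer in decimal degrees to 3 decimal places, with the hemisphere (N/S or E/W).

δ = d/R = 178.9/6371 = 0.028080 rad
φ₂ = arcsin(sin φ₁ cos δ + cos φ₁ sin δ cos θ)
   = arcsin(-0.61478·0.99961 + 0.78870·0.02808·-0.90996) = -39.39700°
λ₂ = λ₁ + atan2(sin θ sin δ cos φ₁, cos δ − sin φ₁ sin φ₂) = -74.75120°

74.751°W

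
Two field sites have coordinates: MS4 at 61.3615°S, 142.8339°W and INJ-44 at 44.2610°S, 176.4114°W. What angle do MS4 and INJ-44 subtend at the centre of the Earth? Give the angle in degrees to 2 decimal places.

26.04°

Δφ = 17.1005°,  Δλ = -33.5775°
a = sin²(Δφ/2) + cos φ₁ cos φ₂ sin²(Δλ/2) = 0.050742
c = 2·arcsin(√a) = 0.454420 rad = 26.0363°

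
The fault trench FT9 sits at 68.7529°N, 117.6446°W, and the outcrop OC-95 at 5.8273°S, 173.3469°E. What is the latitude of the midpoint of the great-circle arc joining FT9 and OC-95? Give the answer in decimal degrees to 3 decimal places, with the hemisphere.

35.266°N

Bx = cos φ₂ cos Δλ = 0.356378,  By = cos φ₂ sin Δλ = -0.928809
φₘ = atan2(sin φ₁ + sin φ₂, √((cos φ₁ + Bx)² + By²)) = 35.26568°
λₘ = λ₁ + atan2(By, cos φ₁ + Bx) = -169.90971°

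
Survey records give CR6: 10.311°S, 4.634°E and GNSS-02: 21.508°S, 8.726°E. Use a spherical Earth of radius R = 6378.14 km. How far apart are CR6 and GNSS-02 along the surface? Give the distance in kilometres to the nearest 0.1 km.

Δφ = -11.1970°,  Δλ = 4.0920°
a = sin²(Δφ/2) + cos φ₁ cos φ₂ sin²(Δλ/2) = 0.010684
c = 2·arcsin(√a) = 0.207097 rad = 11.8658°
d = R·c = 6378.14 × 0.207097 = 1320.9 km

1320.9 km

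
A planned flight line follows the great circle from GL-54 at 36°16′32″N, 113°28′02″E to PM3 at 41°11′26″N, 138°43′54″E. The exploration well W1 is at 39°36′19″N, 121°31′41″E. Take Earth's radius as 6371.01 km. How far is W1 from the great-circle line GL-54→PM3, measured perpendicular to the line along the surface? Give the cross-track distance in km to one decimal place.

GL-54: φ = +36.27556°, λ = +113.46722°
PM3: φ = +41.19056°, λ = +138.73167°
W1: φ = +39.60528°, λ = +121.52806°
δ₁₃ = central angle GL-54→W1 = 0.125182 rad  (haversine)
θ₁₃ = bearing GL-54→W1 = 59.916°,  θ₁₂ = bearing GL-54→PM3 = 68.230°
dₓₜ = R·arcsin(sin δ₁₃ · sin(θ₁₃ − θ₁₂)) = 6371.01·arcsin(0.12486·sin(-8.314°)) = -115.023 km
|dₓₜ| = 115.023 km

115.0 km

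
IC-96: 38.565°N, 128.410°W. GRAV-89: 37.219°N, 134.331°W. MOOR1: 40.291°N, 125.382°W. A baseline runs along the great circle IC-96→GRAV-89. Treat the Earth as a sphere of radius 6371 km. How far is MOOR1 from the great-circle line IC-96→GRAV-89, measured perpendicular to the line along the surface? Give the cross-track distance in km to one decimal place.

127.0 km

δ₁₃ = central angle IC-96→MOOR1 = 0.050728 rad  (haversine)
θ₁₃ = bearing IC-96→MOOR1 = 52.620°,  θ₁₂ = bearing IC-96→GRAV-89 = 255.764°
dₓₜ = R·arcsin(sin δ₁₃ · sin(θ₁₃ − θ₁₂)) = 6371·arcsin(0.05071·sin(-203.144°)) = 126.980 km
|dₓₜ| = 126.980 km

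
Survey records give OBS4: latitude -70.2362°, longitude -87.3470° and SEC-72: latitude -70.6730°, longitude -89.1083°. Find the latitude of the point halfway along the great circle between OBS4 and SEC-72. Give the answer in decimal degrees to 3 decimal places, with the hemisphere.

70.457°S

Bx = cos φ₂ cos Δλ = 0.330803,  By = cos φ₂ sin Δλ = -0.010172
φₘ = atan2(sin φ₁ + sin φ₂, √((cos φ₁ + Bx)² + By²)) = -70.45673°
λₘ = λ₁ + atan2(By, cos φ₁ + Bx) = -88.21819°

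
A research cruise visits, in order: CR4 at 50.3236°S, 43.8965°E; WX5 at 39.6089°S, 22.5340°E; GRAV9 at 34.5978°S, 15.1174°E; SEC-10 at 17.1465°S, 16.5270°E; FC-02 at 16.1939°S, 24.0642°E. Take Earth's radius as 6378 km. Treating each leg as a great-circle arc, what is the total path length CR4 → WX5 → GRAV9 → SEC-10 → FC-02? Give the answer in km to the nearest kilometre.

5671 km

CR4→WX5: c = 0.321474 rad, d = 2050.36 km
WX5→GRAV9: c = 0.135216 rad, d = 862.41 km
GRAV9→SEC-10: c = 0.305375 rad, d = 1947.68 km
SEC-10→FC-02: c = 0.127103 rad, d = 810.66 km
Total = 2050.36 + 862.41 + 1947.68 + 810.66 = 5671.12 km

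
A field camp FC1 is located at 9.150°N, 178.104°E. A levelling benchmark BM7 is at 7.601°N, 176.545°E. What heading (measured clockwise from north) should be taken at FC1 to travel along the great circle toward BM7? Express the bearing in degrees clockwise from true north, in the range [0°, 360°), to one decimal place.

225.0°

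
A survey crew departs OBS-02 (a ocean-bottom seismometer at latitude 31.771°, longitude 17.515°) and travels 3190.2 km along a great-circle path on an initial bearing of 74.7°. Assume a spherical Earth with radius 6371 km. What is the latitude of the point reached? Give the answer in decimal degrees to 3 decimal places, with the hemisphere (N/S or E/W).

δ = d/R = 3190.2/6371 = 0.500738 rad
φ₂ = arcsin(sin φ₁ cos δ + cos φ₁ sin δ cos θ)
   = arcsin(0.52653·0.87723 + 0.85016·0.48007·0.26387) = 34.72094°
λ₂ = λ₁ + atan2(sin θ sin δ cos φ₁, cos δ − sin φ₁ sin φ₂) = 51.80450°

34.721°N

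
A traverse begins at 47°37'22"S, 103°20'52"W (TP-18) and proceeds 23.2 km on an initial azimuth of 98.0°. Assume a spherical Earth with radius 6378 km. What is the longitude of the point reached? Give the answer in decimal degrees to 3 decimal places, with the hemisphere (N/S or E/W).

103.041°W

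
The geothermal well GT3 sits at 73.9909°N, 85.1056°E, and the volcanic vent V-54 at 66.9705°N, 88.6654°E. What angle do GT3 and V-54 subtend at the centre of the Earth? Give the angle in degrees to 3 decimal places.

Δφ = -7.0204°,  Δλ = 3.5598°
a = sin²(Δφ/2) + cos φ₁ cos φ₂ sin²(Δλ/2) = 0.003853
c = 2·arcsin(√a) = 0.124221 rad = 7.1173°

7.117°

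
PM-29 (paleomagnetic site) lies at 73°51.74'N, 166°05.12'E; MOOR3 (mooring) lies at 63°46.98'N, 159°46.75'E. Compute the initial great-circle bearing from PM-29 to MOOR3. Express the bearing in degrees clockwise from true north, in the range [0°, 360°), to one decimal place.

PM-29: φ = +73.86233°, λ = +166.08533°
MOOR3: φ = +63.78300°, λ = +159.77917°
Δλ = -6.3062°
y = sin Δλ · cos φ₂ = -0.048525
x = cos φ₁ sin φ₂ − sin φ₁ cos φ₂ cos Δλ = -0.172444
θ = atan2(y, x) = -164.2837° → 195.7163° (mod 360°)

195.7°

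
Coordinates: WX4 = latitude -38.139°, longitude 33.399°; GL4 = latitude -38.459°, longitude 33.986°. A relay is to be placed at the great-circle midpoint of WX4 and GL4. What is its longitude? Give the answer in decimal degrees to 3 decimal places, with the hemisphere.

Bx = cos φ₂ cos Δλ = 0.783012,  By = cos φ₂ sin Δλ = 0.008022
φₘ = atan2(sin φ₁ + sin φ₂, √((cos φ₁ + Bx)² + By²)) = -38.29937°
λₘ = λ₁ + atan2(By, cos φ₁ + Bx) = 33.69185°

33.692°E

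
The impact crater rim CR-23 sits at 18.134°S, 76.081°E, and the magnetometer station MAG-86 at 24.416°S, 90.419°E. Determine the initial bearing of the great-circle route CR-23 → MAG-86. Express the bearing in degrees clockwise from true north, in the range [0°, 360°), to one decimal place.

Δλ = 14.3380°
y = sin Δλ · cos φ₂ = 0.225495
x = cos φ₁ sin φ₂ − sin φ₁ cos φ₂ cos Δλ = -0.118250
θ = atan2(y, x) = 117.6726° → 117.6726° (mod 360°)

117.7°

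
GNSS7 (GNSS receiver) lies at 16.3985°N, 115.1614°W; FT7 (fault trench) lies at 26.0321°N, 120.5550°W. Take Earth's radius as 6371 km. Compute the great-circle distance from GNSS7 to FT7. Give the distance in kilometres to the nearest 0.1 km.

Δφ = 9.6336°,  Δλ = -5.3936°
a = sin²(Δφ/2) + cos φ₁ cos φ₂ sin²(Δλ/2) = 0.008959
c = 2·arcsin(√a) = 0.189590 rad = 10.8627°
d = R·c = 6371 × 0.189590 = 1207.9 km

1207.9 km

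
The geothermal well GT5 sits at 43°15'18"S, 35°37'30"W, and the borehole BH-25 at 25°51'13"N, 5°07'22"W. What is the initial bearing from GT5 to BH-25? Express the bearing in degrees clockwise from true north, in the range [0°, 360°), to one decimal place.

GT5: φ = -43.25500°, λ = -35.62500°
BH-25: φ = +25.85361°, λ = -5.12278°
Δλ = 30.5022°
y = sin Δλ · cos φ₂ = 0.456769
x = cos φ₁ sin φ₂ − sin φ₁ cos φ₂ cos Δλ = 0.848918
θ = atan2(y, x) = 28.2830° → 28.2830° (mod 360°)

28.3°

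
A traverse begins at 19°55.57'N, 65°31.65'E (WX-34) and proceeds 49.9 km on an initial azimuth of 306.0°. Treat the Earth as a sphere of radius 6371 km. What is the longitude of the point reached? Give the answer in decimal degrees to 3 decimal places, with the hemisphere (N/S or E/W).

65.141°E

WX-34: φ = +19.92617°, λ = +65.52750°
δ = d/R = 49.9/6371 = 0.007832 rad
φ₂ = arcsin(sin φ₁ cos δ + cos φ₁ sin δ cos θ)
   = arcsin(0.34081·0.99997 + 0.94013·0.00783·0.58779) = 20.18952°
λ₂ = λ₁ + atan2(sin θ sin δ cos φ₁, cos δ − sin φ₁ sin φ₂) = 65.14068°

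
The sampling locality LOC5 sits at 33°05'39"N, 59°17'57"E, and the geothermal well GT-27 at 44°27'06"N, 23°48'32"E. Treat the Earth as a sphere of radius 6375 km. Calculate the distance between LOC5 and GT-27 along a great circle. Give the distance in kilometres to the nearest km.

3296 km

LOC5: φ = +33.09417°, λ = +59.29917°
GT-27: φ = +44.45167°, λ = +23.80889°
Δφ = 11.3575°,  Δλ = -35.4903°
a = sin²(Δφ/2) + cos φ₁ cos φ₂ sin²(Δλ/2) = 0.065345
c = 2·arcsin(√a) = 0.516991 rad = 29.6214°
d = R·c = 6375 × 0.516991 = 3295.8 km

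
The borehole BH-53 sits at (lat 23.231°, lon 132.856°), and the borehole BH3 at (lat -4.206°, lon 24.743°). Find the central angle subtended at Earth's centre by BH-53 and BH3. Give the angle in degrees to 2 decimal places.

Δφ = -27.4370°,  Δλ = -108.1130°
a = sin²(Δφ/2) + cos φ₁ cos φ₂ sin²(Δλ/2) = 0.656923
c = 2·arcsin(√a) = 1.890037 rad = 108.2911°

108.29°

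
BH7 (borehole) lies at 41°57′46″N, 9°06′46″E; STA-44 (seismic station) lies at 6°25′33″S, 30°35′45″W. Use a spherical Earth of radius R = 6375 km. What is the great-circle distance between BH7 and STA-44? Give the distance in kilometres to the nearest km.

6723 km

BH7: φ = +41.96278°, λ = +9.11278°
STA-44: φ = -6.42583°, λ = -30.59583°
Δφ = -48.3886°,  Δλ = -39.7086°
a = sin²(Δφ/2) + cos φ₁ cos φ₂ sin²(Δλ/2) = 0.253194
c = 2·arcsin(√a) = 1.054559 rad = 60.4218°
d = R·c = 6375 × 1.054559 = 6722.8 km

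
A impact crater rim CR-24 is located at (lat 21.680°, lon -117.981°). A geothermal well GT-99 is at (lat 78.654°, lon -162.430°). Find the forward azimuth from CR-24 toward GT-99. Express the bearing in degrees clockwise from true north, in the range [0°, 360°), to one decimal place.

350.9°

Δλ = -44.4490°
y = sin Δλ · cos φ₂ = -0.137767
x = cos φ₁ sin φ₂ − sin φ₁ cos φ₂ cos Δλ = 0.859218
θ = atan2(y, x) = -9.1093° → 350.8907° (mod 360°)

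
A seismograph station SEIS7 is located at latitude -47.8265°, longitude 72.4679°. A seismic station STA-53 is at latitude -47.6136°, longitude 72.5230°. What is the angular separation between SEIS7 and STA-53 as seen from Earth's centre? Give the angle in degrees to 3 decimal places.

0.216°

Δφ = 0.2129°,  Δλ = 0.0551°
a = sin²(Δφ/2) + cos φ₁ cos φ₂ sin²(Δλ/2) = 0.000004
c = 2·arcsin(√a) = 0.003772 rad = 0.2161°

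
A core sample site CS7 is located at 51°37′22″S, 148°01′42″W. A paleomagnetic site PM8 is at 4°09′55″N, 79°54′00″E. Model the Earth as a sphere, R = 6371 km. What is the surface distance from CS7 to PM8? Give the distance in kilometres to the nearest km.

13138 km

CS7: φ = -51.62278°, λ = -148.02833°
PM8: φ = +4.16528°, λ = +79.90000°
Δφ = 55.7881°,  Δλ = -132.0717°
a = sin²(Δφ/2) + cos φ₁ cos φ₂ sin²(Δλ/2) = 0.735920
c = 2·arcsin(√a) = 2.062172 rad = 118.1537°
d = R·c = 6371 × 2.062172 = 13138.1 km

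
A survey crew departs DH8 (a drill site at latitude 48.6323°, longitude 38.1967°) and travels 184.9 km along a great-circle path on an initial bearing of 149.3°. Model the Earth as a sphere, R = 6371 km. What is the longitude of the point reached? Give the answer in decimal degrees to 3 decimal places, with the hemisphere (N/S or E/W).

δ = d/R = 184.9/6371 = 0.029022 rad
φ₂ = arcsin(sin φ₁ cos δ + cos φ₁ sin δ cos θ)
   = arcsin(0.75048·0.99958 + 0.66089·0.02902·-0.85985) = 47.19560°
λ₂ = λ₁ + atan2(sin θ sin δ cos φ₁, cos δ − sin φ₁ sin φ₂) = 39.44601°

39.446°E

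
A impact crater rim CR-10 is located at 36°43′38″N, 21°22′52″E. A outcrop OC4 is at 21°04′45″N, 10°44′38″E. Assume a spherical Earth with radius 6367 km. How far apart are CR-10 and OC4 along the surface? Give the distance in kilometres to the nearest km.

CR-10: φ = +36.72722°, λ = +21.38111°
OC4: φ = +21.07917°, λ = +10.74389°
Δφ = -15.6481°,  Δλ = -10.6372°
a = sin²(Δφ/2) + cos φ₁ cos φ₂ sin²(Δλ/2) = 0.024957
c = 2·arcsin(√a) = 0.317287 rad = 18.1792°
d = R·c = 6367 × 0.317287 = 2020.2 km

2020 km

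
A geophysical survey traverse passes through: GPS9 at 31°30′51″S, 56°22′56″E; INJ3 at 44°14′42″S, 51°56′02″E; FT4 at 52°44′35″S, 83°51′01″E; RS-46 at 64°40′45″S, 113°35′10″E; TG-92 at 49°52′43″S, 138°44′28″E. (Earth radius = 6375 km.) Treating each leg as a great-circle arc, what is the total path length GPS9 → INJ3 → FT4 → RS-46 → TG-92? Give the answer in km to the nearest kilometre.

8324 km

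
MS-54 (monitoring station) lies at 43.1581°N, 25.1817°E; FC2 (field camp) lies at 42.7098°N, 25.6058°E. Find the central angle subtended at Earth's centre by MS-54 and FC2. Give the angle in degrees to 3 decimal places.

Δφ = -0.4483°,  Δλ = 0.4241°
a = sin²(Δφ/2) + cos φ₁ cos φ₂ sin²(Δλ/2) = 0.000023
c = 2·arcsin(√a) = 0.009518 rad = 0.5453°

0.545°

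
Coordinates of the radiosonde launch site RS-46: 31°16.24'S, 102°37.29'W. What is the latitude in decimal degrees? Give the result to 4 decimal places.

31° + 16.24′/60 = 31 + 0.27067 = 31.2707°

31.2707°S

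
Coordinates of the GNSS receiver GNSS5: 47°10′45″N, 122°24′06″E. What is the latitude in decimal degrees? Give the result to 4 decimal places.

47° + 10′/60 + 45″/3600 = 47 + 0.16667 + 0.01250 = 47.1792°

47.1792°N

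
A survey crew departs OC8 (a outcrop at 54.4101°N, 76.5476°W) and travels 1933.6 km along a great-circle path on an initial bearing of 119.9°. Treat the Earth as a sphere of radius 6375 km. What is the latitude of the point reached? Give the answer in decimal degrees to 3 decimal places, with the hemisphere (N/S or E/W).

43.585°N

δ = d/R = 1933.6/6375 = 0.303310 rad
φ₂ = arcsin(sin φ₁ cos δ + cos φ₁ sin δ cos θ)
   = arcsin(0.81320·0.95435 + 0.58198·0.29868·-0.49849) = 43.58525°
λ₂ = λ₁ + atan2(sin θ sin δ cos φ₁, cos δ − sin φ₁ sin φ₂) = -55.60337°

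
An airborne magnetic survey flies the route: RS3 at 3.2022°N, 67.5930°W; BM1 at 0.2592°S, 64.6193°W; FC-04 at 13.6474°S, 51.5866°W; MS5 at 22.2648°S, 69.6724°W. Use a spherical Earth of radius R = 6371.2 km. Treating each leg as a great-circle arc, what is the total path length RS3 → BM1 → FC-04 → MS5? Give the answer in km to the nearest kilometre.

RS3→BM1: c = 0.079629 rad, d = 507.33 km
BM1→FC-04: c = 0.324555 rad, d = 2067.81 km
FC-04→MS5: c = 0.335401 rad, d = 2136.91 km
Total = 507.33 + 2067.81 + 2136.91 = 4712.05 km

4712 km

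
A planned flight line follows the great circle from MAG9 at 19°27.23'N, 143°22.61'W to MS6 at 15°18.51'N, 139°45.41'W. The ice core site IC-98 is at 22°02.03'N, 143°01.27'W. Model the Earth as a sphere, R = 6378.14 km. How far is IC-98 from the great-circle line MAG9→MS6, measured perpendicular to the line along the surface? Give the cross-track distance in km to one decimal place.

MAG9: φ = +19.45383°, λ = -143.37683°
MS6: φ = +15.30850°, λ = -139.75683°
IC-98: φ = +22.03383°, λ = -143.02117°
δ₁₃ = central angle MAG9→IC-98 = 0.045402 rad  (haversine)
θ₁₃ = bearing MAG9→IC-98 = 7.284°,  θ₁₂ = bearing MAG9→MS6 = 139.636°
dₓₜ = R·arcsin(sin δ₁₃ · sin(θ₁₃ − θ₁₂)) = 6378.14·arcsin(0.04539·sin(-132.352°)) = -213.973 km
|dₓₜ| = 213.973 km

214.0 km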